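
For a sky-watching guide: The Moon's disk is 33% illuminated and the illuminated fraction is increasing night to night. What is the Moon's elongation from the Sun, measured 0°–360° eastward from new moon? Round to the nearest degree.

70°

From f = (1 − cos θ)/2: cos θ = 1 − 2×0.33 = 0.340; arccos → 70.1°.
Before full moon the principal value applies: θ = 70.1°.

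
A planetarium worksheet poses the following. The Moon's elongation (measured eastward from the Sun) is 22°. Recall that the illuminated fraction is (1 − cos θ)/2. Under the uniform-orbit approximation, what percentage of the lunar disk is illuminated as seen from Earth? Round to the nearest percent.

4%

Half-versine of 22°: (1 − 0.927)/2 = 0.036, i.e. 4%.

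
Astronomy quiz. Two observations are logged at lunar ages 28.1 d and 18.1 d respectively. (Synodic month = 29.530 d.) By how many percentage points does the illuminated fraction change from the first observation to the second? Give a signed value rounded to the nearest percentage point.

First observation: θ = 360°·28.1/29.530 = 342.6°, so f = 0.023.
Second observation: θ = 220.7°, f = 0.879.
Δf = 0.879 − 0.023 = +0.856, i.e. +86 pp.

+86 percentage points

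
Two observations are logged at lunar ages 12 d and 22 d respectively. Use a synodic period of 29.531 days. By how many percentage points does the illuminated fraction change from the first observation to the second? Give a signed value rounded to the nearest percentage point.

θ₁ = 360° × 12/29.531 = 146.3°, f₁ = (1 − cos θ₁)/2 = 0.916.
θ₂ = 360° × 22/29.531 = 268.2°, f₂ = (1 − cos θ₂)/2 = 0.516.
Change = f₂ − f₁ = -0.400 → -40 percentage points.

-40 pp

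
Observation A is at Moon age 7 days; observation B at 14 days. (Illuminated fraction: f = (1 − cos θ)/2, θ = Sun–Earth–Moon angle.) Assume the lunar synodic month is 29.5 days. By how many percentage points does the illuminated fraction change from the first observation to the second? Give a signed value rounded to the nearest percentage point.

θ₁ = 360° × 7/29.5 = 85.4°, f₁ = (1 − cos θ₁)/2 = 0.460.
θ₂ = 360° × 14/29.5 = 170.8°, f₂ = (1 − cos θ₂)/2 = 0.994.
Change = f₂ − f₁ = +0.534 → +53 percentage points.

+53 percentage points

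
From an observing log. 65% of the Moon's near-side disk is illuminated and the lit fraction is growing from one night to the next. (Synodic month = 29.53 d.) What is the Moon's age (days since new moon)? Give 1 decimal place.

cos θ = 1 − 2f = -0.300, giving a principal value of 107.5°.
The Moon is waxing (0°–180°), so θ = 107.5° directly.
Age = 29.53 × 107.5°/360° ≈ 8.81 days.

8.8 days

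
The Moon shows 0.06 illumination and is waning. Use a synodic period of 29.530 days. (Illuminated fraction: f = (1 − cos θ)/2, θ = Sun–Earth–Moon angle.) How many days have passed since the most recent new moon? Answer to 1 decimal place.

Invert f = (1 − cos θ)/2 to get cos θ = 1 − 2(0.06) = 0.880, hence θ₀ = arccos 0.880 = 28.4°.
A waning Moon lies in 180°–360°, so θ = 360° − 28.4° = 331.6°.
At 360°/29.530 d per day, 331.6° corresponds to 27.20 days.

27.2 days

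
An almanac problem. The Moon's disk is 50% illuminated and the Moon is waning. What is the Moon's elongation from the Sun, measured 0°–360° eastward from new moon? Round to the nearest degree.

270°

Invert f = (1 − cos θ)/2 to get cos θ = 1 − 2(0.50) = 0.000, hence θ₀ = arccos 0.000 = 90.0°.
A waning Moon lies in 180°–360°, so θ = 360° − 90.0° = 270.0°.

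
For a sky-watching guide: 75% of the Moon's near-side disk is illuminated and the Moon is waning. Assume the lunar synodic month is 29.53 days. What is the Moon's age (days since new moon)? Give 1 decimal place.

19.7 days

Invert f = (1 − cos θ)/2 to get cos θ = 1 − 2(0.75) = -0.500, hence θ₀ = arccos -0.500 = 120.0°.
A waning Moon lies in 180°–360°, so θ = 360° − 120.0° = 240.0°.
At 360°/29.53 d per day, 240.0° corresponds to 19.69 days.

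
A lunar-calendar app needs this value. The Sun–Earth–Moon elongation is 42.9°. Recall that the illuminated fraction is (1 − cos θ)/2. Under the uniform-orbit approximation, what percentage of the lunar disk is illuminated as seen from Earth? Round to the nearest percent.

13%

cos 42.9° = 0.733, so f = (1 − 0.733)/2 = 0.134, i.e. 13%.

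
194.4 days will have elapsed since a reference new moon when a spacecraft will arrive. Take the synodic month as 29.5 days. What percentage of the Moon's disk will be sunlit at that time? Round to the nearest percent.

194.4 d spans 6 complete synodic months (6 × 29.5 = 177.00 d) plus 17.40 d.
Elongation θ = 360° × 17.40/29.5 ≈ 212.3°.
With cos θ = (-0.845), the lit fraction is (1 − (-0.845))/2 ≈ 0.922, so 92%.

92%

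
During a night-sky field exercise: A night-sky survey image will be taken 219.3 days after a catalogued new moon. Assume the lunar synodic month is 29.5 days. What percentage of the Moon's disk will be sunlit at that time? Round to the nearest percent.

Reduce mod P: 219.3 − 7×29.5 = 12.80 d into the current lunation.
Elongation θ = 360° × 12.80/29.5 ≈ 156.2°.
With cos θ = (-0.915), the lit fraction is (1 − (-0.915))/2 ≈ 0.957, so 96%.

96%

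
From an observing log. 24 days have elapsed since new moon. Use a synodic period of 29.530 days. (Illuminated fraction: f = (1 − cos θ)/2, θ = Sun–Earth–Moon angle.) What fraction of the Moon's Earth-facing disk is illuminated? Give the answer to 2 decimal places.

0.31

Phase angle: θ = 360°·(24 d)/(29.530 d) = 292.6°.
cos 292.6° = 0.384, so f = (1 − 0.384)/2 = 0.308.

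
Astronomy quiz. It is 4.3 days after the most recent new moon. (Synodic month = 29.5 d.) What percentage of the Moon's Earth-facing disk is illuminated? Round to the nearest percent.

20%

Elongation θ = 360° × 4.3/29.5 ≈ 52.5°.
cos 52.5° = 0.609, so f = (1 − 0.609)/2 = 0.195, so 20%.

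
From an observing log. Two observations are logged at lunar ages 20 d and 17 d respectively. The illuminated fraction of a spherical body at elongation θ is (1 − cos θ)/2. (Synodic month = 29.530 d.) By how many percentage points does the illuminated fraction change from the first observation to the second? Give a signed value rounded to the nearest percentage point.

+22 percentage points

θ₁ = 360° × 20/29.530 = 243.8°, f₁ = (1 − cos θ₁)/2 = 0.721.
θ₂ = 360° × 17/29.530 = 207.2°, f₂ = (1 − cos θ₂)/2 = 0.945.
Change = f₂ − f₁ = +0.224 → +22 percentage points.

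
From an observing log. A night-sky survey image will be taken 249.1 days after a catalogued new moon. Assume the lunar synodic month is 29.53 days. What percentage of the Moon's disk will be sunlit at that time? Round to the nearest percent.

Reduce mod P: 249.1 − 8×29.53 = 12.86 d into the current lunation.
The Moon has covered 12.86/29.53 of its cycle, so θ ≈ 360° × 12.86/29.53 = 156.8°.
cos 156.8° = (-0.919), so f = (1 − (-0.919))/2 = 0.959, so 96%.

96%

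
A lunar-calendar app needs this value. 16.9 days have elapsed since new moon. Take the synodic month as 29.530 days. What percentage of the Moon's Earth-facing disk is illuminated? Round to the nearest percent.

The Moon has covered 16.9/29.530 of its cycle, so θ ≈ 360° × 16.9/29.530 = 206.0°.
With cos θ = (-0.899), the lit fraction is (1 − (-0.899))/2 ≈ 0.949, so 95%.

95%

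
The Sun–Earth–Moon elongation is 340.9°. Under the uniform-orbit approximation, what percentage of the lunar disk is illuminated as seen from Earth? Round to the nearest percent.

3%

Half-versine of 340.9°: (1 − 0.945)/2 = 0.028, i.e. 3%.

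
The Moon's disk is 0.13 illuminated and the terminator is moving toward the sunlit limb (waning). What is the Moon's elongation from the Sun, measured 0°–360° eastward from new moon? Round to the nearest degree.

From f = (1 − cos θ)/2: cos θ = 1 − 2×0.13 = 0.740; arccos → 42.3°.
A waning Moon lies in 180°–360°, so θ = 360° − 42.3° = 317.7°.

318°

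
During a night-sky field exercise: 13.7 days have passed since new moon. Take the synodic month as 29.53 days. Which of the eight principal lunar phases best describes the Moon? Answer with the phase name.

full moon

At 13.7/29.53 of the cycle, θ ≈ 167° — the full moon range.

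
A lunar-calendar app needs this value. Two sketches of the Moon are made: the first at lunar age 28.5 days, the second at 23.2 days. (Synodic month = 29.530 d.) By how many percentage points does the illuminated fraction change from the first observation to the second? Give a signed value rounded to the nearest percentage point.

+38 pp

First observation: θ = 360°·28.5/29.530 = 347.4°, so f = 0.012.
Second observation: θ = 282.8°, f = 0.389.
Δf = 0.389 − 0.012 = +0.377, i.e. +38 pp.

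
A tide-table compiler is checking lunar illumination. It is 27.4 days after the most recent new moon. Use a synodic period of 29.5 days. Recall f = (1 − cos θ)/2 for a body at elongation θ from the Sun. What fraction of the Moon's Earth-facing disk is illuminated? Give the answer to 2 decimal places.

0.05

Phase angle: θ = 360°·(27.4 d)/(29.5 d) = 334.4°.
With cos θ = 0.902, the lit fraction is (1 − 0.902)/2 ≈ 0.049.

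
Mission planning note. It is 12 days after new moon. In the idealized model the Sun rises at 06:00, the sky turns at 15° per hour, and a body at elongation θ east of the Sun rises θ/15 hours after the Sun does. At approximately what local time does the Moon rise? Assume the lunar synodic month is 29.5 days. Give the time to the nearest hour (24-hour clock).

Phase angle: θ = 360°·(12 d)/(29.5 d) = 146.4°.
Delay after the Sun = 146.4° / (15°/h) ≈ 9.76 h.
06:00 + 9.76 h ≈ 15:46 → 16:00 to the nearest hour.

16:00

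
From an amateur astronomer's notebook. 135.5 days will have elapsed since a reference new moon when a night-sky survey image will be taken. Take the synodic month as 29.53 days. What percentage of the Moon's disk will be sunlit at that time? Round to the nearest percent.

92%

135.5 d spans 4 complete synodic months (4 × 29.53 = 118.12 d) plus 17.38 d.
The Moon has covered 17.38/29.53 of its cycle, so θ ≈ 360° × 17.38/29.53 = 211.9°.
Illuminated fraction = (1 − cos 211.9°)/2 = (1 − (-0.849))/2 ≈ 0.925, so 92%.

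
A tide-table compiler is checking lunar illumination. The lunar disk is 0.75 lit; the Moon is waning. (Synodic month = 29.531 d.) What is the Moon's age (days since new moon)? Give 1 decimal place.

19.7 days

Invert f = (1 − cos θ)/2 to get cos θ = 1 − 2(0.75) = -0.500, hence θ₀ = arccos -0.500 = 120.0°.
A waning Moon lies in 180°–360°, so θ = 360° − 120.0° = 240.0°.
At 360°/29.531 d per day, 240.0° corresponds to 19.69 days.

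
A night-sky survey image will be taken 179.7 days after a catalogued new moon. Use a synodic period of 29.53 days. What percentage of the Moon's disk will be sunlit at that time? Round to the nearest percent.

7%

179.7/29.53 = 6.085 lunations, so 6 complete cycles and 2.52 d into the next.
The Moon has covered 2.52/29.53 of its cycle, so θ ≈ 360° × 2.52/29.53 = 30.7°.
cos 30.7° = 0.860, so f = (1 − 0.860)/2 = 0.070, so 7%.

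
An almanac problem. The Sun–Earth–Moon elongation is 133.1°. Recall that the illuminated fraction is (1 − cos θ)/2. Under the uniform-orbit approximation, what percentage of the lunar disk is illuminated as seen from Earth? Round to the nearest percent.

84%

Half-versine of 133.1°: (1 − (-0.683))/2 = 0.842, i.e. 84%.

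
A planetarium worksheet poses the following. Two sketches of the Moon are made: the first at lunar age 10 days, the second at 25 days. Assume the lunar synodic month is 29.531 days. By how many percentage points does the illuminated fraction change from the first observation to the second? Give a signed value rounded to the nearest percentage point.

-55 pp

First observation: θ = 360°·10/29.531 = 121.9°, so f = 0.764.
Second observation: θ = 304.8°, f = 0.215.
Δf = 0.215 − 0.764 = -0.549, i.e. -55 pp.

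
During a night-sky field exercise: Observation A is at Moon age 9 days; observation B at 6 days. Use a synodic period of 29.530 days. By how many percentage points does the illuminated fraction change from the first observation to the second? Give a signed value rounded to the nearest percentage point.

θ₁ = 360° × 9/29.530 = 109.7°, f₁ = (1 − cos θ₁)/2 = 0.669.
θ₂ = 360° × 6/29.530 = 73.1°, f₂ = (1 − cos θ₂)/2 = 0.355.
Change = f₂ − f₁ = -0.314 → -31 percentage points.

-31 percentage points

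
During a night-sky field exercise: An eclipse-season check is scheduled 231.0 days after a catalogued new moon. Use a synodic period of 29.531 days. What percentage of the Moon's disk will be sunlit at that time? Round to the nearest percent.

28%

Reduce mod P: 231.0 − 7×29.531 = 24.28 d into the current lunation.
Phase angle: θ = 360°·(24.28 d)/(29.531 d) = 296.0°.
With cos θ = 0.439, the lit fraction is (1 − 0.439)/2 ≈ 0.281, so 28%.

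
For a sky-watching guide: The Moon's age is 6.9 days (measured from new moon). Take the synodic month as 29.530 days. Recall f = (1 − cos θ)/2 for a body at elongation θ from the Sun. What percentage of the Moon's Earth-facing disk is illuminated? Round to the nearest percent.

Phase angle: θ = 360°·(6.9 d)/(29.530 d) = 84.1°.
With cos θ = 0.102, the lit fraction is (1 − 0.102)/2 ≈ 0.449, so 45%.

45%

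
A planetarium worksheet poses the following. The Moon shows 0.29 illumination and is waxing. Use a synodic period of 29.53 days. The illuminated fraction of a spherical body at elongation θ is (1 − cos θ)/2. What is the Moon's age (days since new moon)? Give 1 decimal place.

cos θ = 1 − 2f = 0.420, giving a principal value of 65.2°.
Before full moon the principal value applies: θ = 65.2°.
That fraction of the synodic month is 65.2/360 × 29.53 d ≈ 5.35 d.

5.3 days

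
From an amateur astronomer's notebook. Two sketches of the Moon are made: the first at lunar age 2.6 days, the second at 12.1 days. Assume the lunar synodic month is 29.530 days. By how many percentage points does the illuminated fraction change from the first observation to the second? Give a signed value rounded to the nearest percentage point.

θ₁ = 360° × 2.6/29.530 = 31.7°, f₁ = (1 − cos θ₁)/2 = 0.075.
θ₂ = 360° × 12.1/29.530 = 147.5°, f₂ = (1 − cos θ₂)/2 = 0.922.
Change = f₂ − f₁ = +0.847 → +85 percentage points.

+85 percentage points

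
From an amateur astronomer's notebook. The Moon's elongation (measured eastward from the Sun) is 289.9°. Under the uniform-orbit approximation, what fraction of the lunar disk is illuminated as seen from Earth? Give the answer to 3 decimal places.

Half-versine of 289.9°: (1 − 0.340)/2 = 0.330.

0.330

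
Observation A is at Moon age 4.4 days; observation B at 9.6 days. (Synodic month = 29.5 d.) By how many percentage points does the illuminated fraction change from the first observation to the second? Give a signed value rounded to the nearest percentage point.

θ₁ = 360° × 4.4/29.5 = 53.7°, f₁ = (1 − cos θ₁)/2 = 0.204.
θ₂ = 360° × 9.6/29.5 = 117.2°, f₂ = (1 − cos θ₂)/2 = 0.728.
Change = f₂ − f₁ = +0.524 → +52 percentage points.

+52 pp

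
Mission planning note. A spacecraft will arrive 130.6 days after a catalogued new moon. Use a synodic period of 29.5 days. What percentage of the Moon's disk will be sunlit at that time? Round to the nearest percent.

Reduce mod P: 130.6 − 4×29.5 = 12.60 d into the current lunation.
The Moon has covered 12.60/29.5 of its cycle, so θ ≈ 360° × 12.60/29.5 = 153.8°.
Illuminated fraction = (1 − cos 153.8°)/2 = (1 − (-0.897))/2 ≈ 0.948, so 95%.

95%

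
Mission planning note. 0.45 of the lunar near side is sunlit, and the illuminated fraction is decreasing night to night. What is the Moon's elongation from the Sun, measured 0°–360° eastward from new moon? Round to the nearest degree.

Invert f = (1 − cos θ)/2 to get cos θ = 1 − 2(0.45) = 0.100, hence θ₀ = arccos 0.100 = 84.3°.
A waning Moon lies in 180°–360°, so θ = 360° − 84.3° = 275.7°.

276°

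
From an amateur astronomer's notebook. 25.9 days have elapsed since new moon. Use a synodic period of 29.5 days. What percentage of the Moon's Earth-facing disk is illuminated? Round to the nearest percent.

Phase angle: θ = 360°·(25.9 d)/(29.5 d) = 316.1°.
Illuminated fraction = (1 − cos 316.1°)/2 = (1 − 0.720)/2 ≈ 0.140, so 14%.

14%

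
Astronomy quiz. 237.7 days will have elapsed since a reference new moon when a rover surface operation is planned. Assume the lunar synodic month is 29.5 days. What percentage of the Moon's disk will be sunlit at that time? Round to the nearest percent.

3%

Reduce mod P: 237.7 − 8×29.5 = 1.70 d into the current lunation.
Elongation θ = 360° × 1.70/29.5 ≈ 20.7°.
cos 20.7° = 0.935, so f = (1 − 0.935)/2 = 0.032, so 3%.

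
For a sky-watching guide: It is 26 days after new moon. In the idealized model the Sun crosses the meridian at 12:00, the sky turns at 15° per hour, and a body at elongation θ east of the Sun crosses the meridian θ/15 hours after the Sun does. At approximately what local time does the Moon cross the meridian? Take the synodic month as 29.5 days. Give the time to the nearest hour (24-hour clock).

Phase angle: θ = 360°·(26 d)/(29.5 d) = 317.3°.
At 15° of sky rotation per hour, 317.3° corresponds to a 21.15 h lag.
12:00 + 21.15 h ≈ 09:09 → 09:00 to the nearest hour.

09:00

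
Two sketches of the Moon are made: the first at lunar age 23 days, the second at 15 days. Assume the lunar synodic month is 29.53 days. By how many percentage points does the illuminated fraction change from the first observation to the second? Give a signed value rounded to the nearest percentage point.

First observation: θ = 360°·23/29.53 = 280.4°, so f = 0.410.
Second observation: θ = 182.9°, f = 0.999.
Δf = 0.999 − 0.410 = +0.590, i.e. +59 pp.

+59 percentage points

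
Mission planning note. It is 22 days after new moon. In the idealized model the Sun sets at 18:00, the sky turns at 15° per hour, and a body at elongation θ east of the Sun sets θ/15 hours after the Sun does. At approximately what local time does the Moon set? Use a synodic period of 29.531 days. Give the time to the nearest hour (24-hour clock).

Elongation θ = 360° × 22/29.531 ≈ 268.2°.
Delay after the Sun = 268.2° / (15°/h) ≈ 17.88 h.
18:00 + 17.88 h ≈ 11:53 → 12:00 to the nearest hour.

12:00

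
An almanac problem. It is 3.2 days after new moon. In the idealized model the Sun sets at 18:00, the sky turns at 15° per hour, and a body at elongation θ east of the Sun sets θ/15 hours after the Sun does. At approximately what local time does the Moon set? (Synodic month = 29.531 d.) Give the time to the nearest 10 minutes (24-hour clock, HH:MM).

Phase angle: θ = 360°·(3.2 d)/(29.531 d) = 39.0°.
At 15° of sky rotation per hour, 39.0° corresponds to a 2.60 h lag.
18:00 + 2.601 h ≈ 20:36 → 20:40 to the nearest ten minutes.

20:40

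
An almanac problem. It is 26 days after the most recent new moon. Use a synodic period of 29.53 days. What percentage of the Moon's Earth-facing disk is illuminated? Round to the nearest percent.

Phase angle: θ = 360°·(26 d)/(29.53 d) = 317.0°.
cos 317.0° = 0.731, so f = (1 − 0.731)/2 = 0.135, so 13%.

13%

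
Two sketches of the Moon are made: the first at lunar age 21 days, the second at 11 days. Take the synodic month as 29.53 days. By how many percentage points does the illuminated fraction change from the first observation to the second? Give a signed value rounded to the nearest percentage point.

+23 pp

θ₁ = 360° × 21/29.53 = 256.0°, f₁ = (1 − cos θ₁)/2 = 0.621.
θ₂ = 360° × 11/29.53 = 134.1°, f₂ = (1 − cos θ₂)/2 = 0.848.
Change = f₂ − f₁ = +0.227 → +23 percentage points.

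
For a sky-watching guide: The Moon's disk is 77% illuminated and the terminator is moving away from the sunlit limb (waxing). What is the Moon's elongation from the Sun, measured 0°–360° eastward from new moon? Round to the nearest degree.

From f = (1 − cos θ)/2: cos θ = 1 − 2×0.77 = -0.540; arccos → 122.7°.
The Moon is waxing (0°–180°), so θ = 122.7° directly.

123°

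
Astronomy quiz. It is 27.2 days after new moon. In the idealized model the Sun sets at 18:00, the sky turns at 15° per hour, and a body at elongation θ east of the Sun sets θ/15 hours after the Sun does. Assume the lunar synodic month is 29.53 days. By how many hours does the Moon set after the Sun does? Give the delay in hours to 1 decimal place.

22.1 h

Phase angle: θ = 360°·(27.2 d)/(29.53 d) = 331.6°.
At 15° of sky rotation per hour, 331.6° corresponds to a 22.11 h lag.
So the Moon sets 22.11 h after the Sun.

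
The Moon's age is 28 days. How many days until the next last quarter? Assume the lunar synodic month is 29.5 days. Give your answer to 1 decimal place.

Last quarter occurs at elongation 270°, i.e. at age 29.5 × 270/360 = 22.125 d.
Already past this cycle's last quarter; the next is at 22.125 + 29.5 = 51.625 d, so 51.625 − 28 = 23.625 days.

23.6 days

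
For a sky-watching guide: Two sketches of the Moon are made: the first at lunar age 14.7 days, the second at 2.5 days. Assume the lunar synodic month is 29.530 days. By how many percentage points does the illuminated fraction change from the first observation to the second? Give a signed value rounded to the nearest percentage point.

θ₁ = 360° × 14.7/29.530 = 179.2°, f₁ = (1 − cos θ₁)/2 = 1.000.
θ₂ = 360° × 2.5/29.530 = 30.5°, f₂ = (1 − cos θ₂)/2 = 0.069.
Change = f₂ − f₁ = -0.931 → -93 percentage points.

-93 pp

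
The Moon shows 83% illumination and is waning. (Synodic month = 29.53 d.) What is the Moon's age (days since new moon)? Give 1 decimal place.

cos θ = 1 − 2f = -0.660, giving a principal value of 131.3°.
Since the Moon is past full (waning), take the reflex angle: θ = 360° − 131.3° = 228.7°.
At 360°/29.53 d per day, 228.7° corresponds to 18.76 days.

18.8 days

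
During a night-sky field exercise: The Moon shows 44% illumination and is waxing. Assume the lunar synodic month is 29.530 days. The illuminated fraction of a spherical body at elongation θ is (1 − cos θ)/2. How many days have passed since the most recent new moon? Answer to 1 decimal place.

6.8 days

From f = (1 − cos θ)/2: cos θ = 1 − 2×0.44 = 0.120; arccos → 83.1°.
The Moon is waxing (0°–180°), so θ = 83.1° directly.
Age = 29.530 × 83.1°/360° ≈ 6.82 days.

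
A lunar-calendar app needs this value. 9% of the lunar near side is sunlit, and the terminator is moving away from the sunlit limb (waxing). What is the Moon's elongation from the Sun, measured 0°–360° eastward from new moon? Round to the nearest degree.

From f = (1 − cos θ)/2: cos θ = 1 − 2×0.09 = 0.820; arccos → 34.9°.
Waxing ⇒ before full, so θ = 34.9°.

35°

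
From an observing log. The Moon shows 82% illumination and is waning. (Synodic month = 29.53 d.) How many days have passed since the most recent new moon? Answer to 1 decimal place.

From f = (1 − cos θ)/2: cos θ = 1 − 2×0.82 = -0.640; arccos → 129.8°.
Since the Moon is past full (waning), take the reflex angle: θ = 360° − 129.8° = 230.2°.
That fraction of the synodic month is 230.2/360 × 29.53 d ≈ 18.88 d.

18.9 days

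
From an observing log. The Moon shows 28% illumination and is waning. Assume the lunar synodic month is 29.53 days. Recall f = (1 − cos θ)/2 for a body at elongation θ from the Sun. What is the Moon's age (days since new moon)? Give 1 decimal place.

cos θ = 1 − 2f = 0.440, giving a principal value of 63.9°.
A waning Moon lies in 180°–360°, so θ = 360° − 63.9° = 296.1°.
Age = 29.53 × 296.1°/360° ≈ 24.29 days.

24.3 days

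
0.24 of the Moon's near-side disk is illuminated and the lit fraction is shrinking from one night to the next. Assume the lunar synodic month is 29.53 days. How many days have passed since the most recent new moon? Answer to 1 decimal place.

cos θ = 1 − 2f = 0.520, giving a principal value of 58.7°.
Since the Moon is past full (waning), take the reflex angle: θ = 360° − 58.7° = 301.3°.
At 360°/29.53 d per day, 301.3° corresponds to 24.72 days.

24.7 days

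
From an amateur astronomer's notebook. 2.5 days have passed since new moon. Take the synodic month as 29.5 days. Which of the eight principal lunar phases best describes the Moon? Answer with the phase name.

waxing crescent

θ ≈ 360° × 2.5/29.5 = 31°, which falls in the waxing crescent sector.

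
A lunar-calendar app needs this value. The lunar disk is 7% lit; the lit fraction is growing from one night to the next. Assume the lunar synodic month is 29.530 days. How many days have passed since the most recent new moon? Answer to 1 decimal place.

Invert f = (1 − cos θ)/2 to get cos θ = 1 − 2(0.07) = 0.860, hence θ₀ = arccos 0.860 = 30.7°.
Waxing ⇒ before full, so θ = 30.7°.
At 360°/29.530 d per day, 30.7° corresponds to 2.52 days.

2.5 days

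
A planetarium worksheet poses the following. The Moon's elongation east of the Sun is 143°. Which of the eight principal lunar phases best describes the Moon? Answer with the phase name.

waxing gibbous

The waxing gibbous sector spans roughly 112°–158°; 143° falls inside it.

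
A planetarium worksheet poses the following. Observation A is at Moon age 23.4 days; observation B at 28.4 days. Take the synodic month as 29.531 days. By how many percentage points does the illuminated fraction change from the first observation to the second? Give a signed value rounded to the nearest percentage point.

-35 percentage points

θ₁ = 360° × 23.4/29.531 = 285.3°, f₁ = (1 − cos θ₁)/2 = 0.368.
θ₂ = 360° × 28.4/29.531 = 346.2°, f₂ = (1 − cos θ₂)/2 = 0.014.
Change = f₂ − f₁ = -0.354 → -35 percentage points.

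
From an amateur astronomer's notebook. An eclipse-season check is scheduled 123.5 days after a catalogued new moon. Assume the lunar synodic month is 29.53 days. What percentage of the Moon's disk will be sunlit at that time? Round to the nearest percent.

Reduce mod P: 123.5 − 4×29.53 = 5.38 d into the current lunation.
The Moon has covered 5.38/29.53 of its cycle, so θ ≈ 360° × 5.38/29.53 = 65.6°.
cos 65.6° = 0.413, so f = (1 − 0.413)/2 = 0.293, so 29%.

29%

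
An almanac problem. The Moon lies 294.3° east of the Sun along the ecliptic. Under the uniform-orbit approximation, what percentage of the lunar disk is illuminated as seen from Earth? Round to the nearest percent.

f = (1 − cos 294.3°)/2 = (1 − 0.412)/2 ≈ 0.294, i.e. 29%.

29%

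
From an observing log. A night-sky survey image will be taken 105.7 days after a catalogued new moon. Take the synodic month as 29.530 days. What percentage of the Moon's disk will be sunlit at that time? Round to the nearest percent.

94%

Reduce mod P: 105.7 − 3×29.530 = 17.11 d into the current lunation.
The Moon has covered 17.11/29.530 of its cycle, so θ ≈ 360° × 17.11/29.530 = 208.6°.
With cos θ = (-0.878), the lit fraction is (1 − (-0.878))/2 ≈ 0.939, so 94%.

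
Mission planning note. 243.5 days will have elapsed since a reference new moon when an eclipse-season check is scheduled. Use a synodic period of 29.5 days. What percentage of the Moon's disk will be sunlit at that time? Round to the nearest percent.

51%

243.5/29.5 = 8.254 lunations, so 8 complete cycles and 7.50 d into the next.
The Moon has covered 7.50/29.5 of its cycle, so θ ≈ 360° × 7.50/29.5 = 91.5°.
With cos θ = (-0.027), the lit fraction is (1 − (-0.027))/2 ≈ 0.513, so 51%.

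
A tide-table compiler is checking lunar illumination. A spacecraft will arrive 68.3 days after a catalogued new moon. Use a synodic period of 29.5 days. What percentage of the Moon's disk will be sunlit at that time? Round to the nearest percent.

70%

Reduce mod P: 68.3 − 2×29.5 = 9.30 d into the current lunation.
The Moon has covered 9.30/29.5 of its cycle, so θ ≈ 360° × 9.30/29.5 = 113.5°.
With cos θ = (-0.399), the lit fraction is (1 − (-0.399))/2 ≈ 0.699, so 70%.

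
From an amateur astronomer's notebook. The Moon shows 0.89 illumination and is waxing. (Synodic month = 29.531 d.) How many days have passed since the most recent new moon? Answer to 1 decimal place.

cos θ = 1 − 2f = -0.780, giving a principal value of 141.3°.
The Moon is waxing (0°–180°), so θ = 141.3° directly.
That fraction of the synodic month is 141.3/360 × 29.531 d ≈ 11.59 d.

11.6 days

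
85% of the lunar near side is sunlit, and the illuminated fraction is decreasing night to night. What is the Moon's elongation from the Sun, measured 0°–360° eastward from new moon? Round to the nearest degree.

Invert f = (1 − cos θ)/2 to get cos θ = 1 − 2(0.85) = -0.700, hence θ₀ = arccos -0.700 = 134.4°.
Since the Moon is past full (waning), take the reflex angle: θ = 360° − 134.4° = 225.6°.

226°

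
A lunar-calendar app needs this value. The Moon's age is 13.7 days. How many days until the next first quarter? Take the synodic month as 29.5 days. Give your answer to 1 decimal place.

23.2 days

First quarter occurs at elongation 90°, i.e. at age 29.5 × 90/360 = 7.375 d.
This lunation's first quarter (7.375 d) has passed, so add one period: 36.875 − 13.7 = 23.175 days.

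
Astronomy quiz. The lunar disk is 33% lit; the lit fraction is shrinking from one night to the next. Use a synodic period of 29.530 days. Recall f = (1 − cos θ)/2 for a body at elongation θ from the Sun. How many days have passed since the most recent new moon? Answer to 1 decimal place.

23.8 days

cos θ = 1 − 2f = 0.340, giving a principal value of 70.1°.
Since the Moon is past full (waning), take the reflex angle: θ = 360° − 70.1° = 289.9°.
At 360°/29.530 d per day, 289.9° corresponds to 23.78 days.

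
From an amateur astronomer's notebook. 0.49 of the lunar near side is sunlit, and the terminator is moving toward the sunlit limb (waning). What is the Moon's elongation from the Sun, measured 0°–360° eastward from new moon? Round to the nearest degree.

From f = (1 − cos θ)/2: cos θ = 1 − 2×0.49 = 0.020; arccos → 88.9°.
A waning Moon lies in 180°–360°, so θ = 360° − 88.9° = 271.1°.

271°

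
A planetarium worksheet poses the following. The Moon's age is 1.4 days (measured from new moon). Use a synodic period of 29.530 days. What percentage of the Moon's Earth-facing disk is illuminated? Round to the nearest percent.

The Moon has covered 1.4/29.530 of its cycle, so θ ≈ 360° × 1.4/29.530 = 17.1°.
cos 17.1° = 0.956, so f = (1 − 0.956)/2 = 0.022, so 2%.

2%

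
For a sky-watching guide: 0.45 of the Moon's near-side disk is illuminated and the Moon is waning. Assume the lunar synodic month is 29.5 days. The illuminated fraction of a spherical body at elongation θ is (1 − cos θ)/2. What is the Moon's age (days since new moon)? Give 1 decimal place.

From f = (1 − cos θ)/2: cos θ = 1 − 2×0.45 = 0.100; arccos → 84.3°.
Since the Moon is past full (waning), take the reflex angle: θ = 360° − 84.3° = 275.7°.
Age = 29.5 × 275.7°/360° ≈ 22.60 days.

22.6 days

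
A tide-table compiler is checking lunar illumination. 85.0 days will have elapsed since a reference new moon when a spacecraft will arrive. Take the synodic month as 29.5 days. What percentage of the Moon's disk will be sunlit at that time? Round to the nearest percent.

85.0/29.5 = 2.881 lunations, so 2 complete cycles and 26.00 d into the next.
The Moon has covered 26.00/29.5 of its cycle, so θ ≈ 360° × 26.00/29.5 = 317.3°.
cos 317.3° = 0.735, so f = (1 − 0.735)/2 = 0.133, so 13%.

13%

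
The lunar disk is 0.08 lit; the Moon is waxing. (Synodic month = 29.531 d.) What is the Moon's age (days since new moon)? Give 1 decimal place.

2.7 days

From f = (1 − cos θ)/2: cos θ = 1 − 2×0.08 = 0.840; arccos → 32.9°.
The Moon is waxing (0°–180°), so θ = 32.9° directly.
Age = 29.531 × 32.9°/360° ≈ 2.70 days.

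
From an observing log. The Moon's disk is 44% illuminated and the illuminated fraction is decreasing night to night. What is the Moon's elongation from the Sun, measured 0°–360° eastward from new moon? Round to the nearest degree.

cos θ = 1 − 2f = 0.120, giving a principal value of 83.1°.
Waning ⇒ past full, so θ = 360° − 83.1° = 276.9°.

277°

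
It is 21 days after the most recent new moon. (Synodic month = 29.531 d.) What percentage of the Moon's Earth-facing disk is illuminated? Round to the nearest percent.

Phase angle: θ = 360°·(21 d)/(29.531 d) = 256.0°.
cos 256.0° = (-0.242), so f = (1 − (-0.242))/2 = 0.621, so 62%.

62%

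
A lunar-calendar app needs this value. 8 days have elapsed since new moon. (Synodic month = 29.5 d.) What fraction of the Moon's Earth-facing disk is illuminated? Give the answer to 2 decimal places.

The Moon has covered 8/29.5 of its cycle, so θ ≈ 360° × 8/29.5 = 97.6°.
With cos θ = (-0.133), the lit fraction is (1 − (-0.133))/2 ≈ 0.566.

0.57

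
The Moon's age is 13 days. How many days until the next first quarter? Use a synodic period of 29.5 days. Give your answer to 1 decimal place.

First quarter is 0.25 of the way through the cycle: age 0.25 × 29.5 = 7.375 d.
This lunation's first quarter (7.375 d) has passed, so add one period: 36.875 − 13 = 23.875 days.

23.9 days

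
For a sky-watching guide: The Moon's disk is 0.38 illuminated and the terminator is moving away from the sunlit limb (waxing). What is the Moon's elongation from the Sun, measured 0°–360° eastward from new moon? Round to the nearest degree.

Invert f = (1 − cos θ)/2 to get cos θ = 1 − 2(0.38) = 0.240, hence θ₀ = arccos 0.240 = 76.1°.
Waxing ⇒ before full, so θ = 76.1°.

76°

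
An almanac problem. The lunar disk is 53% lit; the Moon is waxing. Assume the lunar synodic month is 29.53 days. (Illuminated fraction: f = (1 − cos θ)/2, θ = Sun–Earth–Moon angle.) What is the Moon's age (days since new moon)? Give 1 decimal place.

From f = (1 − cos θ)/2: cos θ = 1 − 2×0.53 = -0.060; arccos → 93.4°.
Waxing ⇒ before full, so θ = 93.4°.
That fraction of the synodic month is 93.4/360 × 29.53 d ≈ 7.66 d.

7.7 days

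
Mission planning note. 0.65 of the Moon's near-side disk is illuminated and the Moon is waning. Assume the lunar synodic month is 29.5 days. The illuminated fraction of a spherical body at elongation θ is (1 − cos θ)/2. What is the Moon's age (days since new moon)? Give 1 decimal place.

20.7 days

Invert f = (1 − cos θ)/2 to get cos θ = 1 − 2(0.65) = -0.300, hence θ₀ = arccos -0.300 = 107.5°.
Waning ⇒ past full, so θ = 360° − 107.5° = 252.5°.
That fraction of the synodic month is 252.5/360 × 29.5 d ≈ 20.69 d.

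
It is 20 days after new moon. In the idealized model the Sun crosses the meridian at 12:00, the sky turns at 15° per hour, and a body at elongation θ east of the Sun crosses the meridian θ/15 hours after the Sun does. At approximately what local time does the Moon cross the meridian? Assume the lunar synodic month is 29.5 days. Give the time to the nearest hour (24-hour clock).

Phase angle: θ = 360°·(20 d)/(29.5 d) = 244.1°.
The Moon trails the Sun by θ/15 = 244.1/15 ≈ 16.27 hours.
12:00 + 16.27 h ≈ 04:16 → 04:00 to the nearest hour.

04:00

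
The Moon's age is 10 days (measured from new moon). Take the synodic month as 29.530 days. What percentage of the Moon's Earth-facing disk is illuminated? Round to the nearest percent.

Elongation θ = 360° × 10/29.530 ≈ 121.9°.
cos 121.9° = (-0.529), so f = (1 − (-0.529))/2 = 0.764, so 76%.

76%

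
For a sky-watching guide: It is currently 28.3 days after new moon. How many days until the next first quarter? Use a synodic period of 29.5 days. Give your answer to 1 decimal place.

First quarter occurs at elongation 90°, i.e. at age 29.5 × 90/360 = 7.375 d.
This lunation's first quarter (7.375 d) has passed, so add one period: 36.875 − 28.3 = 8.575 days.

8.6 days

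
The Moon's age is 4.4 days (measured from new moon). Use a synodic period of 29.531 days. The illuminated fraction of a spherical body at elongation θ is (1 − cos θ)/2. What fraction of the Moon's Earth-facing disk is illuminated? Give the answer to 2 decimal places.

Elongation θ = 360° × 4.4/29.531 ≈ 53.6°.
cos 53.6° = 0.593, so f = (1 − 0.593)/2 = 0.204.

0.20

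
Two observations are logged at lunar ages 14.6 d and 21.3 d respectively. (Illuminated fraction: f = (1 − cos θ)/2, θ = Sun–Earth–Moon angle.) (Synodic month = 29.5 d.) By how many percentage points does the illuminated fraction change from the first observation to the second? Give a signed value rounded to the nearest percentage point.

θ₁ = 360° × 14.6/29.5 = 178.2°, f₁ = (1 − cos θ₁)/2 = 1.000.
θ₂ = 360° × 21.3/29.5 = 259.9°, f₂ = (1 − cos θ₂)/2 = 0.587.
Change = f₂ − f₁ = -0.412 → -41 percentage points.

-41 percentage points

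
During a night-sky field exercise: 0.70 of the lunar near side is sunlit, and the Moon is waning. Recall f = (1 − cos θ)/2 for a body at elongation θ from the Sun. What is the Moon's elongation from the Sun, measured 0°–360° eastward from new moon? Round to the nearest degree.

cos θ = 1 − 2f = -0.400, giving a principal value of 113.6°.
Since the Moon is past full (waning), take the reflex angle: θ = 360° − 113.6° = 246.4°.

246°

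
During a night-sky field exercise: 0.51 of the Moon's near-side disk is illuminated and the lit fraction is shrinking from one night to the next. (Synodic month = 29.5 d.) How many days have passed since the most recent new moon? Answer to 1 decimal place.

22.0 days

Invert f = (1 − cos θ)/2 to get cos θ = 1 − 2(0.51) = -0.020, hence θ₀ = arccos -0.020 = 91.1°.
Since the Moon is past full (waning), take the reflex angle: θ = 360° − 91.1° = 268.9°.
At 360°/29.5 d per day, 268.9° corresponds to 22.03 days.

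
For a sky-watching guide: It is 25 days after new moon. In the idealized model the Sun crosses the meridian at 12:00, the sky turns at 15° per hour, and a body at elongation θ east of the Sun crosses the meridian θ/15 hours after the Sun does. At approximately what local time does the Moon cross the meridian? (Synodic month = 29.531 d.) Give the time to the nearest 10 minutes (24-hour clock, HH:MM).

Phase angle: θ = 360°·(25 d)/(29.531 d) = 304.8°.
Delay after the Sun = 304.8° / (15°/h) ≈ 20.32 h.
12:00 + 20.318 h ≈ 08:19 → 08:20 to the nearest ten minutes.

08:20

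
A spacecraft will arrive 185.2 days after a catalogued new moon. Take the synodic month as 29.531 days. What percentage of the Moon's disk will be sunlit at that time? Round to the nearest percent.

185.2/29.531 = 6.271 lunations, so 6 complete cycles and 8.01 d into the next.
Phase angle: θ = 360°·(8.01 d)/(29.531 d) = 97.7°.
With cos θ = (-0.134), the lit fraction is (1 − (-0.134))/2 ≈ 0.567, so 57%.

57%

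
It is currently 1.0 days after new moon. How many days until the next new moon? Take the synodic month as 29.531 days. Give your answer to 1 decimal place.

One full lunation from the last new moon is 29.531 d; remaining = 29.531 − 1.0 = 28.531 d.

28.5 days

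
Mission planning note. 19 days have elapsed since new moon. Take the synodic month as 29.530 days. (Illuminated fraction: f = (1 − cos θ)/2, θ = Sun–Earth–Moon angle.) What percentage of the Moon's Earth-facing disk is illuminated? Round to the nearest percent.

Phase angle: θ = 360°·(19 d)/(29.530 d) = 231.6°.
With cos θ = (-0.621), the lit fraction is (1 − (-0.621))/2 ≈ 0.810, so 81%.

81%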